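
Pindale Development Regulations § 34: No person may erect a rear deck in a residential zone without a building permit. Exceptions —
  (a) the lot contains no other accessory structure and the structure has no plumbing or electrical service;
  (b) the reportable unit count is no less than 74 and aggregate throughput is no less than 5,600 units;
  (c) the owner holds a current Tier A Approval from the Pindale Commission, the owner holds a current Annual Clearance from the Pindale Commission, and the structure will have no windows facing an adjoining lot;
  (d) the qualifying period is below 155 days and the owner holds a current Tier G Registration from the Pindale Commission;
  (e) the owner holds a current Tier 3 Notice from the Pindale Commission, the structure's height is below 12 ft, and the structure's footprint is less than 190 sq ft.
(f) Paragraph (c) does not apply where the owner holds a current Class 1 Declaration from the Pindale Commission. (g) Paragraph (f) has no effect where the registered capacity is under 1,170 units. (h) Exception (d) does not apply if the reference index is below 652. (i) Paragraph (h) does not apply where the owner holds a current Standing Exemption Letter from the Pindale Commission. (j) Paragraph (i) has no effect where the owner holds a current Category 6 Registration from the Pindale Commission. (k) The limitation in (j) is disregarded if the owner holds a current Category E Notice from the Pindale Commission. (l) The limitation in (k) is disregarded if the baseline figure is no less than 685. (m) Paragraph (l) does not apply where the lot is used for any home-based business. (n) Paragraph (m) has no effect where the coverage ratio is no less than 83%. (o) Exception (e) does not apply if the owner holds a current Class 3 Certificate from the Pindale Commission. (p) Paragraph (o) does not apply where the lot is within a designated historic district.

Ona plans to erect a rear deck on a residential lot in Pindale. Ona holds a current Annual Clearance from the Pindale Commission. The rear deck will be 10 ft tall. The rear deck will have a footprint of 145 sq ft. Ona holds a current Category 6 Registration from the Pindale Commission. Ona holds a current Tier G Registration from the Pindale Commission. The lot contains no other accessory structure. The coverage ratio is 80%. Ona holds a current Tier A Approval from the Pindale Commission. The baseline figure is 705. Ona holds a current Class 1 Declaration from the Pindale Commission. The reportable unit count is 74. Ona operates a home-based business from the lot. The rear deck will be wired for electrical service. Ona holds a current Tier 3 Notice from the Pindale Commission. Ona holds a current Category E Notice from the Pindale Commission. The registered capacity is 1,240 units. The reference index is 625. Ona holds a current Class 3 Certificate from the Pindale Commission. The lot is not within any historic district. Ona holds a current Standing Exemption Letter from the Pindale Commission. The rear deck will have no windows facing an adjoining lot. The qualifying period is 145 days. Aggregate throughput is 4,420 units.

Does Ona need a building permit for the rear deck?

Exception (a) does not apply: electrical service is planned.
Exception (b) does not apply: aggregate throughput is 4,420 units, short of 5,600 units.
All of (c)'s requirements are met (a current Tier A Approval is held; a current Annual Clearance is held; no windows face an adjoining lot). But applying paragraphs (f)–(g): (f) operates against (c): a current Class 1 Declaration is held. (g), which would lift (f), is inapplicable — the registered capacity is 1,240 units, not under 1,170 units. So (c) is unavailable.
Exception (d): the qualifying period is 145 days, below the 155 days limit; a current Tier G Registration is held — every condition holds. Under paragraphs (h)–(n): (h) would limit (d) — the reference index is 625, below the 652 limit — but (i) sets (h) aside: (i) operates — a current Standing Exemption Letter is held. (j) would limit (i) — a current Category 6 Registration is held — but (k) sets (j) aside: (k) operates against (j): a current Category E Notice is held. (l) would limit (k) — the baseline figure is 705, meeting the 685 threshold — but (m) sets (l) aside: (m) operates against (l): a home-based business operates on the lot. (n) does not operate here (the coverage ratio is 80%, short of 83%), so (m) stands. (d) remains available.
Exception (e)'s conditions are all satisfied: a current Tier 3 Notice is held; the structure's height is 10 ft, below the 12 ft limit; the structure's footprint is 145 sq ft, less than the 190 sq ft limit. But applying paragraphs (o)–(p): (o) operates against (e): a current Class 3 Certificate is held. (p), which would lift (o), is not engaged — the lot is not in a historic district. (e) is therefore removed.

No — exception (d) applies; Ona does not need a building permit.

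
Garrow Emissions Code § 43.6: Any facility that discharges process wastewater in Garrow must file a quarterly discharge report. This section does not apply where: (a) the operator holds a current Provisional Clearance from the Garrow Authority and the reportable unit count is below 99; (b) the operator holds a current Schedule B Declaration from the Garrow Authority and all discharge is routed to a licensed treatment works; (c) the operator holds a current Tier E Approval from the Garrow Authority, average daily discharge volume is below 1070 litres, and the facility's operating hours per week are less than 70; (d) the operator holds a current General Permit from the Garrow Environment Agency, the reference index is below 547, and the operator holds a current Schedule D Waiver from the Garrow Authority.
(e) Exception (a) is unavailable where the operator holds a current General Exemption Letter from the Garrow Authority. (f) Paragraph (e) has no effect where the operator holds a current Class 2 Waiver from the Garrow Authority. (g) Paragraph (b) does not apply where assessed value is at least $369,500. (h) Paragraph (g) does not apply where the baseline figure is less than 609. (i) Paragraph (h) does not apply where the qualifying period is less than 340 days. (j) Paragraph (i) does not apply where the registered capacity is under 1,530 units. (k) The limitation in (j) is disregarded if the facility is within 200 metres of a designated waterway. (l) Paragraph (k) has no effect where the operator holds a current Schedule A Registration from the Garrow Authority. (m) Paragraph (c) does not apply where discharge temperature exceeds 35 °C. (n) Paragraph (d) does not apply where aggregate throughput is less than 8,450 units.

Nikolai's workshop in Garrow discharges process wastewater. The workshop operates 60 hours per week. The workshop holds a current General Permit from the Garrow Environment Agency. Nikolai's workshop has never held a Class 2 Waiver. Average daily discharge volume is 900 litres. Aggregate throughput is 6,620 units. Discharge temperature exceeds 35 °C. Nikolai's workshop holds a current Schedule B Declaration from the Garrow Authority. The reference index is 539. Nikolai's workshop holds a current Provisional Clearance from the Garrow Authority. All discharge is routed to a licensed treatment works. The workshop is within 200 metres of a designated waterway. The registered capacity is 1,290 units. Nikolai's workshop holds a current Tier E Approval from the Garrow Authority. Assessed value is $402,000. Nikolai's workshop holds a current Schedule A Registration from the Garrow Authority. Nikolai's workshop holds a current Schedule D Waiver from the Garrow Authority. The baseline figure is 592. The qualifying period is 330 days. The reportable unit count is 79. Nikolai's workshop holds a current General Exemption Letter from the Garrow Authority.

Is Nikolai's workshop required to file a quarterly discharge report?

Exception (a)'s conditions are all satisfied: a current Provisional Clearance is held; the reportable unit count is 79, below the 99 limit. But applying paragraphs (e)–(f): (e) operates against (a): a current General Exemption Letter is held. (f), which would lift (e), is not triggered — no current Class 2 Waiver is held. So (a) is unavailable.
All of (b)'s requirements are met (a current Schedule B Declaration is held; discharge is routed to a licensed treatment works). Applying paragraphs (g)–(l): (g) is triggered (assessed value is $402,000, meeting the $369,500 threshold), but is set aside by (h): (h) operates against (g): the baseline figure is 592, less than the 609 limit. (i) would limit (h) — the qualifying period is 330 days, less than the 340 days limit — but (j) sets (i) aside: (j) operates — the registered capacity is 1,290 units, under the 1,530 units limit. (k) is engaged (the workshop is within 200 m of a designated waterway), but is set aside by (l): (l) is triggered — a current Schedule A Registration is held. Exception (b) stands.
Exception (c): a current Tier E Approval is held; average daily discharge volume is 900 litres, below the 1070 litres limit; the facility's operating hours per week are 60, less than the 70 limit — every condition holds. But: (m) applies — discharge temperature exceeds 35 °C. (c) is therefore removed.
Exception (d): a current General Permit is held; the reference index is 539, below the 547 limit; a current Schedule D Waiver is held — every condition holds. Turning to paragraph (n): (n) operates against (d): aggregate throughput is 6,620 units, less than the 8,450 units limit. (d) is therefore removed.

No — exception (b) applies; Nikolai's workshop is not required to file a quarterly discharge report.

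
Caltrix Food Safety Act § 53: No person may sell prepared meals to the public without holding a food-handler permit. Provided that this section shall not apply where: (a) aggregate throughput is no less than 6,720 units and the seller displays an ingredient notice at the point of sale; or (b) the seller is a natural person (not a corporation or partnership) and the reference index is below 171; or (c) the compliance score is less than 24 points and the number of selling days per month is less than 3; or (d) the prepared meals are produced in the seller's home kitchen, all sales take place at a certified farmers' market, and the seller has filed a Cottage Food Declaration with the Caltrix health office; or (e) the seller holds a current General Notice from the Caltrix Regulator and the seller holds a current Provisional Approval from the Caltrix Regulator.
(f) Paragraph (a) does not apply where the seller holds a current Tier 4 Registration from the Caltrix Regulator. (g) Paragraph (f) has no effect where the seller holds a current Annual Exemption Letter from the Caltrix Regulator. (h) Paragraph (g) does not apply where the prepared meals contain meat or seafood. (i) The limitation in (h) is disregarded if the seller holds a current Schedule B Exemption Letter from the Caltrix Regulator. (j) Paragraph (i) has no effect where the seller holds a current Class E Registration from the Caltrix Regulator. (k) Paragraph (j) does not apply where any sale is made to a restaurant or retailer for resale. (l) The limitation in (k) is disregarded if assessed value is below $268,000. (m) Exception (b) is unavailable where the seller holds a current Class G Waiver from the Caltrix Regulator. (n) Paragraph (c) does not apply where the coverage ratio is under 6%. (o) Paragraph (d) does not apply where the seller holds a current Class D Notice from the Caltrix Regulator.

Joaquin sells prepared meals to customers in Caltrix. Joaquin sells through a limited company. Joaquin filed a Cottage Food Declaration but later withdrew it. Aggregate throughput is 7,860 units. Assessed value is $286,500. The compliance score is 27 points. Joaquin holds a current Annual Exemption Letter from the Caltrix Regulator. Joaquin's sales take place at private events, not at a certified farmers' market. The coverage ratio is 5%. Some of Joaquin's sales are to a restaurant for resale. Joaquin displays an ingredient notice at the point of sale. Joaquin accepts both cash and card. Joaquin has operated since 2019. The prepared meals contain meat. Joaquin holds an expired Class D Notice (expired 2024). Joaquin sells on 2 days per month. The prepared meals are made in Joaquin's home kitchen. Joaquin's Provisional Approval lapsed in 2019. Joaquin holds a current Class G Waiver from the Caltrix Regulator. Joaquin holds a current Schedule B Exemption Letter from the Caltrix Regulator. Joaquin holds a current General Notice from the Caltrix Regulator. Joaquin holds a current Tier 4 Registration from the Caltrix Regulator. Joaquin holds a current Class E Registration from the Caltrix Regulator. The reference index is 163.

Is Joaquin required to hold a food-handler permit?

No — exception (a) applies; Joaquin is not required to hold a food-handler permit.

Exception (a)'s conditions are all satisfied: aggregate throughput is 7,860 units, meeting the 6,720 units threshold; an ingredient notice is displayed. Applying paragraphs (f)–(l): (f) would limit (a) — a current Tier 4 Registration is held — but (g) sets (f) aside: (g) operates — a current Annual Exemption Letter is held. (h) operates (the prepared meals contain meat), but is overridden by (i): (i) is engaged — a current Schedule B Exemption Letter is held. (j) operates (a current Class E Registration is held), but is itself disapplied by (k): (k) operates against (j): some sales are to a restaurant for resale. (l), which would lift (k), is not triggered — assessed value is $286,500, not below $268,000. Exception (a) stands.
Exception (b) does not apply: the seller operates through a limited company.
Exception (c) requires that the compliance score is less than 24 points; but the compliance score is 27 points, not less than 24 points, so (c) is unavailable.
Exception (d) requires that all sales take place at a certified farmers' market; but sales are at private events, not a certified farmers' market, so (d) is unavailable.
Exception (e) does not apply: there is no Provisional Approval in force.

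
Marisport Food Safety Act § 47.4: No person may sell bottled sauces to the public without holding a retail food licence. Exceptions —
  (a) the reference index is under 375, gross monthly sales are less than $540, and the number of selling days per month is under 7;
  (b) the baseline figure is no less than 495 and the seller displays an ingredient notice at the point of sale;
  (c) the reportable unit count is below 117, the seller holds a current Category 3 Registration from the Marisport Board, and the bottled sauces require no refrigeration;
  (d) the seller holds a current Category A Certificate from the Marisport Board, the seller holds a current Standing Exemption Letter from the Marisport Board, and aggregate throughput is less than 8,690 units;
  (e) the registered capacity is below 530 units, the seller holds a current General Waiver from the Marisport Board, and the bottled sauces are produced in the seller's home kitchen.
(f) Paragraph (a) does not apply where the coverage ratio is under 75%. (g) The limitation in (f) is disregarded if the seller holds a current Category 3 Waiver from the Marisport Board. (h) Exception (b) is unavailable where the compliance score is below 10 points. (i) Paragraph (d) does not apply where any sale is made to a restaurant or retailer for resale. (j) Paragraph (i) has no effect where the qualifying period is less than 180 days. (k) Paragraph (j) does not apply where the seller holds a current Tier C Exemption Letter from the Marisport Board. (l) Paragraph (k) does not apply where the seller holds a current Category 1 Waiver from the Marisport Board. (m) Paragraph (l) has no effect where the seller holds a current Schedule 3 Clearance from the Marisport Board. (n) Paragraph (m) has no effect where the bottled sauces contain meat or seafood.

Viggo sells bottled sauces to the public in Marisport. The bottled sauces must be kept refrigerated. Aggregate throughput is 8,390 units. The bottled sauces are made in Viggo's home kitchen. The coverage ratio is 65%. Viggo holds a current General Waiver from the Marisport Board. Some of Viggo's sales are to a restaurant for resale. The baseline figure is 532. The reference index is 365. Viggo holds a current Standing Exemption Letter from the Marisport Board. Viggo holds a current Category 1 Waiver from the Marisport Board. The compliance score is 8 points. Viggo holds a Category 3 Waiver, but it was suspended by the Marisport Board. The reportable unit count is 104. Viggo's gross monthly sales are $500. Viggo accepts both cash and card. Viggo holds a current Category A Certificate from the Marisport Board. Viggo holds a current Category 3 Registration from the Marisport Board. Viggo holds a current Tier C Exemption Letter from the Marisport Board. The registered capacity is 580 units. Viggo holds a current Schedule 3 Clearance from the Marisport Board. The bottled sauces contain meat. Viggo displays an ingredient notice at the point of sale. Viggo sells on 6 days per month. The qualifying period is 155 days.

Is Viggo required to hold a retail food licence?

No — exception (d) applies; Viggo is not required to hold a retail food licence.

Exception (a)'s conditions are all satisfied: the reference index is 365, under the 375 limit; gross monthly sales are $500, less than the $540 limit; the number of selling days per month is 6, under the 7 limit. Turning to paragraphs (f)–(g): (f) operates against (a): the coverage ratio is 65%, under the 75% limit. (g) does not operate here (there is no Category 3 Waiver in force), so (f) stands. Exception (a) does not apply.
Exception (b)'s conditions are all satisfied: the baseline figure is 532, meeting the 495 threshold; an ingredient notice is displayed. Turning to paragraph (h): (h) applies — the compliance score is 8 points, below the 10 points limit. Exception (b) does not apply.
Exception (c) does not apply: the bottled sauces require refrigeration.
Exception (d)'s conditions are all satisfied: a current Category A Certificate is held; a current Standing Exemption Letter is held; aggregate throughput is 8,390 units, less than the 8,690 units limit. Considering the limiting provisions: (i) applies (some sales are to a restaurant for resale), but is overridden by (j): (j) operates against (i): the qualifying period is 155 days, less than the 180 days limit. (k) would limit (j) — a current Tier C Exemption Letter is held — but (l) sets (k) aside: (l) operates against (k): a current Category 1 Waiver is held. (m) would limit (l) — a current Schedule 3 Clearance is held — but (n) sets (m) aside: (n) is engaged — the bottled sauces contain meat. Exception (d) stands.
Exception (e) does not apply: the registered capacity is 580 units, not below 530 units.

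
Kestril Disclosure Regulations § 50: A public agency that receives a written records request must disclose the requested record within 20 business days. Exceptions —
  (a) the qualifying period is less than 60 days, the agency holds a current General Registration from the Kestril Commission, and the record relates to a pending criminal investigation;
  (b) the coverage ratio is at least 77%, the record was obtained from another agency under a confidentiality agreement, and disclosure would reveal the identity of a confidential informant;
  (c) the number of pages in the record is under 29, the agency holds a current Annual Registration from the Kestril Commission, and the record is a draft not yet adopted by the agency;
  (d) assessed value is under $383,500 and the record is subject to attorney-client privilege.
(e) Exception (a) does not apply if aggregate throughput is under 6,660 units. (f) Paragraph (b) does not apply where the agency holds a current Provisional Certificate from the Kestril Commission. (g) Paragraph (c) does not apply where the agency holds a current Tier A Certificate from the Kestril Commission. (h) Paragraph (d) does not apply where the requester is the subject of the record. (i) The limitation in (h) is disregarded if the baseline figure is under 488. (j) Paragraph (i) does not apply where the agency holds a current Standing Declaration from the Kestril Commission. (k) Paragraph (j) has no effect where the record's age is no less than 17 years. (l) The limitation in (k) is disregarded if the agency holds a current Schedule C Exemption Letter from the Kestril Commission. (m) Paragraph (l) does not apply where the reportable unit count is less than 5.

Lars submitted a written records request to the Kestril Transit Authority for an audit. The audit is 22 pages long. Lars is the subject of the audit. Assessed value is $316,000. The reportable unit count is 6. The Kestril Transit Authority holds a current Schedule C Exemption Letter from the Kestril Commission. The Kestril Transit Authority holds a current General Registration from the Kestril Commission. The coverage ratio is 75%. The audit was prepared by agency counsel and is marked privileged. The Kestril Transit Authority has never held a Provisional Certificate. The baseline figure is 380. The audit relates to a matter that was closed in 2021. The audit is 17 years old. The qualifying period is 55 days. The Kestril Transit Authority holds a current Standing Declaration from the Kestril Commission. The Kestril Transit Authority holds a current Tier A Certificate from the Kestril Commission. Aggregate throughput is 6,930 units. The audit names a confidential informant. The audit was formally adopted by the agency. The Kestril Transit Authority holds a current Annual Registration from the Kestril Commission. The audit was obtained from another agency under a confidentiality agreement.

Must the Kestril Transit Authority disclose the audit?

Exception (a) requires that the record relates to a pending criminal investigation; but the audit relates to a closed matter, so (a) is unavailable.
Exception (b) fails — the coverage ratio is 75%, short of 77%.
Exception (c) does not apply: the audit has been formally adopted.
All of (d)'s requirements are met (assessed value is $316,000, under the $383,500 limit; the audit is privileged). But applying paragraphs (h)–(m): (h) operates against (d): Lars is the subject of the audit. (i) would limit (h) — the baseline figure is 380, under the 488 limit — but (j) sets (i) aside: (j) is engaged — a current Standing Declaration is held. (k) would limit (j) — the record's age is 17 years, meeting the 17 years threshold — but (l) sets (k) aside: (l) operates against (k): a current Schedule C Exemption Letter is held. (m), which would lift (l), is inapplicable — the reportable unit count is 6, not less than 5. (d) is therefore removed.
No exception applies. The general rule governs.

Yes — the Kestril Transit Authority must disclose the audit.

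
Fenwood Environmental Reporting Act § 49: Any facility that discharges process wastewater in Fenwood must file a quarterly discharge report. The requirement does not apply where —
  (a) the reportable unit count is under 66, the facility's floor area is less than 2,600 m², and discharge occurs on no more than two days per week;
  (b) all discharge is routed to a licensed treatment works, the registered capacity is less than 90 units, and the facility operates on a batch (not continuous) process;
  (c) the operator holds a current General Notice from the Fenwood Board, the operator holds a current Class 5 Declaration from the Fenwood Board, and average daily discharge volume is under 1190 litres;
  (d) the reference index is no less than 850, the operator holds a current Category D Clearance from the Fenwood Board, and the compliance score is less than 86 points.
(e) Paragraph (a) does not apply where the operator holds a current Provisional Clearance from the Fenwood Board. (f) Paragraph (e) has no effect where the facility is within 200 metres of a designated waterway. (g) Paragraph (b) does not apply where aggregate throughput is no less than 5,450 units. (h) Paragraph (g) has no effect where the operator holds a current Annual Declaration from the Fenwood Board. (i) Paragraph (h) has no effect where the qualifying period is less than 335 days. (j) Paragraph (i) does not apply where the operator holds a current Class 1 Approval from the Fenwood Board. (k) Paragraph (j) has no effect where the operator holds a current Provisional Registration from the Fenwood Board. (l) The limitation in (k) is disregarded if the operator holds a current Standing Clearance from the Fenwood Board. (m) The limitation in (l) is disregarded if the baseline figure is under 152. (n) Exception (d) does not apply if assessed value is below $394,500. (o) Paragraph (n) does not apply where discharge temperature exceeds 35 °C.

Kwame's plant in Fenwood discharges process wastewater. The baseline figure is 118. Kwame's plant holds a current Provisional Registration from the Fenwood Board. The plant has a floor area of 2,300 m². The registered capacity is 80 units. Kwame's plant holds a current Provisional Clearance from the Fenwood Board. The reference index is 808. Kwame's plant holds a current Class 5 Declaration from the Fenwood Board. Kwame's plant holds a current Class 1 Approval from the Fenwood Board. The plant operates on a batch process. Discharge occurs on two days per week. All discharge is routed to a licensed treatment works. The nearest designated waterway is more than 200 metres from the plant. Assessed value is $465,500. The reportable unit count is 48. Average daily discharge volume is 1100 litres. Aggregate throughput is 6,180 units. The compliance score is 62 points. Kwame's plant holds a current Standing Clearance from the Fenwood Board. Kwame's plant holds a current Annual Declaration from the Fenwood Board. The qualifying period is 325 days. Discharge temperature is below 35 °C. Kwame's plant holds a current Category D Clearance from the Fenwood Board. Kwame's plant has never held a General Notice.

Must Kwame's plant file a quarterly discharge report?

Exception (a): the reportable unit count is 48, under the 66 limit; the facility's floor area is 2,300 m², less than the 2,600 m² limit; discharge occurs on no more than two days per week — every condition holds. Turning to paragraphs (e)–(f): (e) is engaged — a current Provisional Clearance is held. (f), which would lift (e), is inapplicable — the plant is more than 200 m from any designated waterway. (a) is therefore removed.
All of (b)'s requirements are met (discharge is routed to a licensed treatment works; the registered capacity is 80 units, less than the 90 units limit; the facility operates on a batch process). Turning to paragraphs (g)–(m): (g) operates — aggregate throughput is 6,180 units, meeting the 5,450 units threshold. (h) would limit (g) — a current Annual Declaration is held — but (i) sets (h) aside: (i) operates against (h): the qualifying period is 325 days, less than the 335 days limit. (j) operates (a current Class 1 Approval is held), but is itself disapplied by (k): (k) is triggered — a current Provisional Registration is held. (l) operates (a current Standing Clearance is held), but is itself disapplied by (m): (m) is triggered — the baseline figure is 118, under the 152 limit. Exception (b) does not apply.
Exception (c) does not apply: no current General Notice is held.
Exception (d) requires that the reference index is no less than 850; but the reference index is 808, short of 850, so (d) is unavailable.
No exception is made out. Kwame's plant falls within the general rule.

Yes — Kwame's plant must file a quarterly discharge report.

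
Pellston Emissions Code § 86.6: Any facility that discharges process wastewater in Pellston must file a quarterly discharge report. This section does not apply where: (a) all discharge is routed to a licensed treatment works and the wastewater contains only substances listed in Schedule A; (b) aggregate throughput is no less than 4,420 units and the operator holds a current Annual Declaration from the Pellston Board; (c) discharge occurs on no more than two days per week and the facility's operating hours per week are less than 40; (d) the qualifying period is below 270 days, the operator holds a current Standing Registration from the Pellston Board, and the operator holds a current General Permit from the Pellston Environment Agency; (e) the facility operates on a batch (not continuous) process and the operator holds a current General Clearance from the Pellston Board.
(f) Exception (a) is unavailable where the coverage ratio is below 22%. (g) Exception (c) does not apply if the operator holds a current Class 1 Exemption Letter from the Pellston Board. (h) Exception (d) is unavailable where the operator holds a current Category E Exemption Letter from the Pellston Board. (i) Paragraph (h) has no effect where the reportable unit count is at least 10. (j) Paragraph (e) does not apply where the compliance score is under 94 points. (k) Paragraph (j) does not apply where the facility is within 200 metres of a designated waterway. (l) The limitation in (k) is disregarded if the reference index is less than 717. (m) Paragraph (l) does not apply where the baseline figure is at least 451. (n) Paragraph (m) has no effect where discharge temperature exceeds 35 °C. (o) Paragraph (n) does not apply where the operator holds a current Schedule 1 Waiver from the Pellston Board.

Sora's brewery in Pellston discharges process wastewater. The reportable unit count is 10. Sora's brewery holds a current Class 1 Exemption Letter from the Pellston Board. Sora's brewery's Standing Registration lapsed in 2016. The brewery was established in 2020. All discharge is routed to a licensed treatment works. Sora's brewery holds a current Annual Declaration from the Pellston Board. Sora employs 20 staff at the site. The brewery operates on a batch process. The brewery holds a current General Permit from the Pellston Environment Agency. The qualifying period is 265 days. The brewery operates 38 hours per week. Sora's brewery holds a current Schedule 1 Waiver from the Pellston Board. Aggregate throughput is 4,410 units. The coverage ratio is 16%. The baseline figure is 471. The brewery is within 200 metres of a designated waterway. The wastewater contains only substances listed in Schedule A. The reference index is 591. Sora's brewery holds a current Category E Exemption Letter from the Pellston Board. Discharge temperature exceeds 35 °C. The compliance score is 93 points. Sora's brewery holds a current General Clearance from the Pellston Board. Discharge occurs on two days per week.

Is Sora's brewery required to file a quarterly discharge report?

Exception (a) is satisfied on its face — discharge is routed to a licensed treatment works; the wastewater is Schedule-A-only. However, paragraph (f) must be considered: (f) operates against (a): the coverage ratio is 16%, below the 22% limit. So (a) is unavailable.
Exception (b) requires that aggregate throughput is no less than 4,420 units; but aggregate throughput is 4,410 units, short of 4,420 units, so (b) is unavailable.
Exception (c)'s conditions are all satisfied: discharge occurs on no more than two days per week; the facility's operating hours per week are 38, less than the 40 limit. But: (g) is engaged — a current Class 1 Exemption Letter is held. (c) is therefore removed.
Exception (d) fails — no current Standing Registration is held.
Exception (e): the facility operates on a batch process; a current General Clearance is held — every condition holds. Considering the limiting provisions: (j) would limit (e) — the compliance score is 93 points, under the 94 points limit — but (k) sets (j) aside: (k) operates against (j): the brewery is within 200 m of a designated waterway. (l) would limit (k) — the reference index is 591, less than the 717 limit — but (m) sets (l) aside: (m) operates against (l): the baseline figure is 471, meeting the 451 threshold. (n) is engaged (discharge temperature exceeds 35 °C), but is overridden by (o): (o) operates against (n): a current Schedule 1 Waiver is held. (e) remains available.

No — exception (e) applies; Sora's brewery is not required to file a quarterly discharge report.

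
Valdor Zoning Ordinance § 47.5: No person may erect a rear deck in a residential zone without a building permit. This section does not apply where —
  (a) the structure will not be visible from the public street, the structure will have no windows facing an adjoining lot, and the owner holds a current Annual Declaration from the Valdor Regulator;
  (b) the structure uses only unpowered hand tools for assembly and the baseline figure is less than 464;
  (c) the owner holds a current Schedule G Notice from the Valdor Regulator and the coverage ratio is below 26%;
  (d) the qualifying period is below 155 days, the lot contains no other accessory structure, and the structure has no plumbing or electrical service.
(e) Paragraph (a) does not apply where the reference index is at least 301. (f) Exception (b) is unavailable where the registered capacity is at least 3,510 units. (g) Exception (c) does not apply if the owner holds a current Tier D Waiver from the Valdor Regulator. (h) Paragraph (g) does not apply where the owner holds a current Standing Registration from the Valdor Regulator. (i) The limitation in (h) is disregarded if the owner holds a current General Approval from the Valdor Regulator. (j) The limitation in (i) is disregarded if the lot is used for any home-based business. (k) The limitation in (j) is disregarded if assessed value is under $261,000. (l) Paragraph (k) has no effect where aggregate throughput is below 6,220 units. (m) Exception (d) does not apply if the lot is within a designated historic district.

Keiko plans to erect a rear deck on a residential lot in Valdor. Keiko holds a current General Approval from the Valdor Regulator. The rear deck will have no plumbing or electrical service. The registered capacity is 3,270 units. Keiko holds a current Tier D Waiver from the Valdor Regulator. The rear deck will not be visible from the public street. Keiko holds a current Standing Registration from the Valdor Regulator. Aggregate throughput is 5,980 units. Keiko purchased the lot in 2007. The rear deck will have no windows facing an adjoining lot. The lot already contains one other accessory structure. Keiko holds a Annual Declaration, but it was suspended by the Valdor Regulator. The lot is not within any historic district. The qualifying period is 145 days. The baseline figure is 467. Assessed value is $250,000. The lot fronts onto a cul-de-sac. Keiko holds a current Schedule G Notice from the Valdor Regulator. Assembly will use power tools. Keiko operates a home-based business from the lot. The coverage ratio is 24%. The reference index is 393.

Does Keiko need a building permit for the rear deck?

No — exception (c) applies; Keiko does not need a building permit.

Exception (a) does not apply: no current Annual Declaration is held.
Exception (b) fails — assembly uses power tools.
Exception (c)'s conditions are all satisfied: a current Schedule G Notice is held; the coverage ratio is 24%, below the 26% limit. Applying paragraphs (g)–(l): (g) would limit (c) — a current Tier D Waiver is held — but (h) sets (g) aside: (h) is triggered — a current Standing Registration is held. (i) is triggered (a current General Approval is held), but yields to (j): (j) is triggered — a home-based business operates on the lot. (k) is engaged (assessed value is $250,000, under the $261,000 limit), but yields to (l): (l) operates — aggregate throughput is 5,980 units, below the 6,220 units limit. Exception (c) stands.
Exception (d) does not apply: the lot already has another accessory structure.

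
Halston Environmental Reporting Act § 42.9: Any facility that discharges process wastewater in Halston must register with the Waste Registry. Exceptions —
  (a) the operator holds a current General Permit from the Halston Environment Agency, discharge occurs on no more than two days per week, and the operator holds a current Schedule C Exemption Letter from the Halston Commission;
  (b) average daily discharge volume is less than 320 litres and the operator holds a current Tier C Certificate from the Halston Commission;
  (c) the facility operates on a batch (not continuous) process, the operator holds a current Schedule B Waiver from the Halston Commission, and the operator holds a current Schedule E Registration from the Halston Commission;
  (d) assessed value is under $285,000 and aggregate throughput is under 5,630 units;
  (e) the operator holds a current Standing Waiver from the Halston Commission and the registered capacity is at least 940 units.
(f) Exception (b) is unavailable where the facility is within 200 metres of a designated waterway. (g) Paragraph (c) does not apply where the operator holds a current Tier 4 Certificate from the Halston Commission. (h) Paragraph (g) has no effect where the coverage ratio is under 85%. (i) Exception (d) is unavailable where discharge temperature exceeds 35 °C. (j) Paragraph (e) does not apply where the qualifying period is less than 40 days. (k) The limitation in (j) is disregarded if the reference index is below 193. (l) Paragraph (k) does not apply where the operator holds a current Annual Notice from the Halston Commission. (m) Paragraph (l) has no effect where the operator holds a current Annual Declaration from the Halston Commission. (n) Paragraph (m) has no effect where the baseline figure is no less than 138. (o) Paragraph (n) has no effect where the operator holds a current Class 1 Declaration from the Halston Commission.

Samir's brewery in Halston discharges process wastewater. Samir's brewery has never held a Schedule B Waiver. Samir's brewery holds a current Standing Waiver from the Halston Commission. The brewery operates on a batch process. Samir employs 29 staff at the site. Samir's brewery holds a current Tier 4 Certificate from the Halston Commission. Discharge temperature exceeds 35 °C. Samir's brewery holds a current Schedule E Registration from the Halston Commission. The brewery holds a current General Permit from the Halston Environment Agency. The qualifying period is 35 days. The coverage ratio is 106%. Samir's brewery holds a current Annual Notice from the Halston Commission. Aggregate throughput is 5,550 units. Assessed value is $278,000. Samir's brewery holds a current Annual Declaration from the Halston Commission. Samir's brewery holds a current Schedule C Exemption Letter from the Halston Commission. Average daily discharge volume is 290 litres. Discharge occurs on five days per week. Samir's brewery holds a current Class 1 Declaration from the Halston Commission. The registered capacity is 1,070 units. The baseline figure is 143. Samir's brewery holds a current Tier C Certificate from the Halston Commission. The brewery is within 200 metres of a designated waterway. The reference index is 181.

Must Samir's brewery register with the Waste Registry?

No — exception (e) applies; Samir's brewery is not required to register with the Waste Registry.

Exception (a) fails — discharge occurs on five days per week.
Exception (b) is satisfied on its face — average daily discharge volume is 290 litres, less than the 320 litres limit; a current Tier C Certificate is held. But: (f) operates against (b): the brewery is within 200 m of a designated waterway. (b) is therefore removed.
Exception (c) fails — there is no Schedule B Waiver in force.
All of (d)'s requirements are met (assessed value is $278,000, under the $285,000 limit; aggregate throughput is 5,550 units, under the 5,630 units limit). But: (i) operates — discharge temperature exceeds 35 °C. So (d) is unavailable.
Exception (e) is satisfied on its face — a current Standing Waiver is held; the registered capacity is 1,070 units, meeting the 940 units threshold. Under paragraphs (j)–(o): (j) would limit (e) — the qualifying period is 35 days, less than the 40 days limit — but (k) sets (j) aside: (k) operates against (j): the reference index is 181, below the 193 limit. (l) would limit (k) — a current Annual Notice is held — but (m) sets (l) aside: (m) operates — a current Annual Declaration is held. (n) is engaged (the baseline figure is 143, meeting the 138 threshold), but is itself disapplied by (o): (o) is engaged — a current Class 1 Declaration is held. Exception (e) stands.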